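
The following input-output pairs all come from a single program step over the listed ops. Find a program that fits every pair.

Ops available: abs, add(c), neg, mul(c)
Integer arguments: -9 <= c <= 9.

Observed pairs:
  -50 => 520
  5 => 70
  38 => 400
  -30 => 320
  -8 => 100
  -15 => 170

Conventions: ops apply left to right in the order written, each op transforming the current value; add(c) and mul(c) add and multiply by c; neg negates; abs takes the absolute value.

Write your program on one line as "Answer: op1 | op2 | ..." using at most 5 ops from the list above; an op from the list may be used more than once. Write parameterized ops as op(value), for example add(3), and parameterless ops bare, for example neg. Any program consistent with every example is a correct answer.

mul(2) | abs | add(4) | mul(5)

Check, running the answer program on each example:
  -50 -> -100 -> 100 -> 104 -> 520
  5 -> 10 -> 10 -> 14 -> 70
  38 -> 76 -> 76 -> 80 -> 400
  -30 -> -60 -> 60 -> 64 -> 320
  -8 -> -16 -> 16 -> 20 -> 100
  -15 -> -30 -> 30 -> 34 -> 170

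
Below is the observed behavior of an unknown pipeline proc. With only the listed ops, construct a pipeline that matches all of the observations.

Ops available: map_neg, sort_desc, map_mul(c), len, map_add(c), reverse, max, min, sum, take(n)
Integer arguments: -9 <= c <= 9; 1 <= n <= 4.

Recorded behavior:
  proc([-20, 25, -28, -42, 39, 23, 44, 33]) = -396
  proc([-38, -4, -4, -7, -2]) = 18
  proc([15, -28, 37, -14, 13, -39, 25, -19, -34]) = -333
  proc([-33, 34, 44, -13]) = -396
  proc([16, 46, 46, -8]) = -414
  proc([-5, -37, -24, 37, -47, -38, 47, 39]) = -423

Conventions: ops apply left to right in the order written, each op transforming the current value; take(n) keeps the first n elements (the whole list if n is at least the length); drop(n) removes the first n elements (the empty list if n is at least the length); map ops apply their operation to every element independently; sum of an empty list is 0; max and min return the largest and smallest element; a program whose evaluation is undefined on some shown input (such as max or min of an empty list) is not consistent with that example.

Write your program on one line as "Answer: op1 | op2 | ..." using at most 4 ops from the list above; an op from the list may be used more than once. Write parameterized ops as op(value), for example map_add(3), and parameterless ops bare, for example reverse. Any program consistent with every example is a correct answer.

map_mul(9) | map_neg | min

Check, running the answer program on each example:
  [-20, 25, -28, -42, 39, 23, 44, 33] -> [-180, 225, -252, -378, 351, 207, 396, 297] -> [180, -225, 252, 378, -351, -207, -396, -297] -> -396
  [-38, -4, -4, -7, -2] -> [-342, -36, -36, -63, -18] -> [342, 36, 36, 63, 18] -> 18
  [15, -28, 37, -14, 13, -39, 25, -19, -34] -> [135, -252, 333, -126, 117, -351, 225, -171, -306] -> [-135, 252, -333, 126, -117, 351, -225, 171, 306] -> -333
  [-33, 34, 44, -13] -> [-297, 306, 396, -117] -> [297, -306, -396, 117] -> -396
  [16, 46, 46, -8] -> [144, 414, 414, -72] -> [-144, -414, -414, 72] -> -414
  [-5, -37, -24, 37, -47, -38, 47, 39] -> [-45, -333, -216, 333, -423, -342, 423, 351] -> [45, 333, 216, -333, 423, 342, -423, -351] -> -423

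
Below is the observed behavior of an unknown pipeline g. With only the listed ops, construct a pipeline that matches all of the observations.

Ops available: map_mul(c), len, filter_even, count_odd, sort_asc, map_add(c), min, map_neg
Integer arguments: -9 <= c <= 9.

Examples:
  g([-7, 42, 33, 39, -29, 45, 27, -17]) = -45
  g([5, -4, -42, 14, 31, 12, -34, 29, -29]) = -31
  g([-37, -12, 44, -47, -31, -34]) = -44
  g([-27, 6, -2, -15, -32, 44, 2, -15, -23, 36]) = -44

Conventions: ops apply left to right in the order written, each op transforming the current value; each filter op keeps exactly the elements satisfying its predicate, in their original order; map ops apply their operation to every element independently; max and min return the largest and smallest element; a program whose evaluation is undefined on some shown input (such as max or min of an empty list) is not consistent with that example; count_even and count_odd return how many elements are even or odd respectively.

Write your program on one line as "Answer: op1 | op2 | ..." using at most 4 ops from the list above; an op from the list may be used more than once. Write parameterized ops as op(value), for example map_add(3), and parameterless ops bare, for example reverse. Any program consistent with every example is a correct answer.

map_neg | sort_asc | min

Check, running the answer program on each example:
  [-7, 42, 33, 39, -29, 45, 27, -17] -> [7, -42, -33, -39, 29, -45, -27, 17] -> [-45, -42, -39, -33, -27, 7, 17, 29] -> -45
  [5, -4, -42, 14, 31, 12, -34, 29, -29] -> [-5, 4, 42, -14, -31, -12, 34, -29, 29] -> [-31, -29, -14, -12, -5, 4, 29, 34, 42] -> -31
  [-37, -12, 44, -47, -31, -34] -> [37, 12, -44, 47, 31, 34] -> [-44, 12, 31, 34, 37, 47] -> -44
  [-27, 6, -2, -15, -32, 44, 2, -15, -23, 36] -> [27, -6, 2, 15, 32, -44, -2, 15, 23, -36] -> [-44, -36, -6, -2, 2, 15, 15, 23, 27, 32] -> -44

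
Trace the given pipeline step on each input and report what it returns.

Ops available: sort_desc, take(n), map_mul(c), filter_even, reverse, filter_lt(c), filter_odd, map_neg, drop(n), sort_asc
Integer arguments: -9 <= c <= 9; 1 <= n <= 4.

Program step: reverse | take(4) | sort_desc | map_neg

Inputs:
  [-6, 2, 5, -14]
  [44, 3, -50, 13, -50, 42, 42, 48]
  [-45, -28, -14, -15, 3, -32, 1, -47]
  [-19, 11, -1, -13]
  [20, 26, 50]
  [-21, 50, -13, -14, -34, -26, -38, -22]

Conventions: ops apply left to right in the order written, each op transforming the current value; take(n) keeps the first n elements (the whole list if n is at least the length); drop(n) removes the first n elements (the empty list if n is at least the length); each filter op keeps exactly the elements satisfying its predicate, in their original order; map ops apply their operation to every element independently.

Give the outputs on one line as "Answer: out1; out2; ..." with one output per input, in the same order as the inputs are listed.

Execution, op by op:
  [-6, 2, 5, -14] -> [-14, 5, 2, -6] -> [-14, 5, 2, -6] -> [5, 2, -6, -14] -> [-5, -2, 6, 14]
  [44, 3, -50, 13, -50, 42, 42, 48] -> [48, 42, 42, -50, 13, -50, 3, 44] -> [48, 42, 42, -50] -> [48, 42, 42, -50] -> [-48, -42, -42, 50]
  [-45, -28, -14, -15, 3, -32, 1, -47] -> [-47, 1, -32, 3, -15, -14, -28, -45] -> [-47, 1, -32, 3] -> [3, 1, -32, -47] -> [-3, -1, 32, 47]
  [-19, 11, -1, -13] -> [-13, -1, 11, -19] -> [-13, -1, 11, -19] -> [11, -1, -13, -19] -> [-11, 1, 13, 19]
  [20, 26, 50] -> [50, 26, 20] -> [50, 26, 20] -> [50, 26, 20] -> [-50, -26, -20]
  [-21, 50, -13, -14, -34, -26, -38, -22] -> [-22, -38, -26, -34, -14, -13, 50, -21] -> [-22, -38, -26, -34] -> [-22, -26, -34, -38] -> [22, 26, 34, 38]

[-5, -2, 6, 14]; [-48, -42, -42, 50]; [-3, -1, 32, 47]; [-11, 1, 13, 19]; [-50, -26, -20]; [22, 26, 34, 38]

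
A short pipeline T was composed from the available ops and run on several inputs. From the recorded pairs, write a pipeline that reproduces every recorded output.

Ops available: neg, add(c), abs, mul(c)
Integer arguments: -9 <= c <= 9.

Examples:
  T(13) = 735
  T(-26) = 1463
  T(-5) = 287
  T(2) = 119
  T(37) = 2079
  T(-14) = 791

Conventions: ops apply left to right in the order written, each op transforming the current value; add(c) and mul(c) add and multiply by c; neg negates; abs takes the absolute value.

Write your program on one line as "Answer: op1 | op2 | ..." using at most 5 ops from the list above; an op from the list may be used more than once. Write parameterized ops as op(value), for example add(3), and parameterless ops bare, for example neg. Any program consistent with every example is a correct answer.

mul(7) | mul(-8) | abs | add(7)

Check, running the answer program on each example:
  13 -> 91 -> -728 -> 728 -> 735
  -26 -> -182 -> 1456 -> 1456 -> 1463
  -5 -> -35 -> 280 -> 280 -> 287
  2 -> 14 -> -112 -> 112 -> 119
  37 -> 259 -> -2072 -> 2072 -> 2079
  -14 -> -98 -> 784 -> 784 -> 791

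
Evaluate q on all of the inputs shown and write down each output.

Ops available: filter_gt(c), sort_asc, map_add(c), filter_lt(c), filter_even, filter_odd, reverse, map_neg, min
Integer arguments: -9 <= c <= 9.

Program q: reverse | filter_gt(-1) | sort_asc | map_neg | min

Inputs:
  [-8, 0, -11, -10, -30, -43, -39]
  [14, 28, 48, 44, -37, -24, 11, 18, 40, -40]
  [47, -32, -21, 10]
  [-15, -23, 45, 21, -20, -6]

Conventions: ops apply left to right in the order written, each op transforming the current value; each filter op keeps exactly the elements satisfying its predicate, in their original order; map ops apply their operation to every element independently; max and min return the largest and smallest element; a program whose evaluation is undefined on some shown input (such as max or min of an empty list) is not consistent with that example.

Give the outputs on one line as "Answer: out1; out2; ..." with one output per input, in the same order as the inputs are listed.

0; -48; -47; -45

Execution, op by op:
  [-8, 0, -11, -10, -30, -43, -39] -> [-39, -43, -30, -10, -11, 0, -8] -> [0] -> [0] -> [0] -> 0
  [14, 28, 48, 44, -37, -24, 11, 18, 40, -40] -> [-40, 40, 18, 11, -24, -37, 44, 48, 28, 14] -> [40, 18, 11, 44, 48, 28, 14] -> [11, 14, 18, 28, 40, 44, 48] -> [-11, -14, -18, -28, -40, -44, -48] -> -48
  [47, -32, -21, 10] -> [10, -21, -32, 47] -> [10, 47] -> [10, 47] -> [-10, -47] -> -47
  [-15, -23, 45, 21, -20, -6] -> [-6, -20, 21, 45, -23, -15] -> [21, 45] -> [21, 45] -> [-21, -45] -> -45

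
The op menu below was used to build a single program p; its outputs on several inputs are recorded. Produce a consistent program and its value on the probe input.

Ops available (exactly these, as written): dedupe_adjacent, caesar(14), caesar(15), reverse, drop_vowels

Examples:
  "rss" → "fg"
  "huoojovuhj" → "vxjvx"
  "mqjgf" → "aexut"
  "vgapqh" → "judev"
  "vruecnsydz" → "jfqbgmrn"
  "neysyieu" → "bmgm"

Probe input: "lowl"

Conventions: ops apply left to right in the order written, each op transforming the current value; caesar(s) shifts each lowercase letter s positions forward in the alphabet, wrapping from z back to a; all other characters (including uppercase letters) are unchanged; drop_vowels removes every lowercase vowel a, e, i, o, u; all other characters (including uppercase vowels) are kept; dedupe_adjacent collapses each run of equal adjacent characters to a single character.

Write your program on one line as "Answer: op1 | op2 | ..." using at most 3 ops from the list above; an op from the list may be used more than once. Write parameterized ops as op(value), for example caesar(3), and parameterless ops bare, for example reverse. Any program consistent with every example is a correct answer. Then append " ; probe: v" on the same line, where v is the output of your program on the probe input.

drop_vowels | caesar(14) | dedupe_adjacent ; probe: "zkz"

Check, running the answer program on each example:
  "rss" -> "rss" -> "fgg" -> "fg"
  "huoojovuhj" -> "hjvhj" -> "vxjvx" -> "vxjvx"
  "mqjgf" -> "mqjgf" -> "aexut" -> "aexut"
  "vgapqh" -> "vgpqh" -> "judev" -> "judev"
  "vruecnsydz" -> "vrcnsydz" -> "jfqbgmrn" -> "jfqbgmrn"
  "neysyieu" -> "nysy" -> "bmgm" -> "bmgm"
  probe: "lowl" -> "lwl" -> "zkz" -> "zkz"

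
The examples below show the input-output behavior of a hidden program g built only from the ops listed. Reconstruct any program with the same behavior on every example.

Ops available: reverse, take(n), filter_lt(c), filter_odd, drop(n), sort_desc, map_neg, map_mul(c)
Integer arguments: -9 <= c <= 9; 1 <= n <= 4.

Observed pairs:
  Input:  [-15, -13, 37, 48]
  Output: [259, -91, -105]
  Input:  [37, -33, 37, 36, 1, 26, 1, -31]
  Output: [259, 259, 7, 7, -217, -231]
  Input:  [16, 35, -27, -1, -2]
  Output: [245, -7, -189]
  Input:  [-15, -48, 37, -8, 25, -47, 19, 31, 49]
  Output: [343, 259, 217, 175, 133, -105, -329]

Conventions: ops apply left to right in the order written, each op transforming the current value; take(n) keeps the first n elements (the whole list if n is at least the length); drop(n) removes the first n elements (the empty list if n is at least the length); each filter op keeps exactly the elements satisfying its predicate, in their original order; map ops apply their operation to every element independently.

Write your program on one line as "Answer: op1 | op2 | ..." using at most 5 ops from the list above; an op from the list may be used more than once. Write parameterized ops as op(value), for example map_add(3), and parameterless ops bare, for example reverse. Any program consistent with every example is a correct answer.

filter_odd | map_neg | map_mul(-7) | sort_desc

Check, running the answer program on each example:
  [-15, -13, 37, 48] -> [-15, -13, 37] -> [15, 13, -37] -> [-105, -91, 259] -> [259, -91, -105]
  [37, -33, 37, 36, 1, 26, 1, -31] -> [37, -33, 37, 1, 1, -31] -> [-37, 33, -37, -1, -1, 31] -> [259, -231, 259, 7, 7, -217] -> [259, 259, 7, 7, -217, -231]
  [16, 35, -27, -1, -2] -> [35, -27, -1] -> [-35, 27, 1] -> [245, -189, -7] -> [245, -7, -189]
  [-15, -48, 37, -8, 25, -47, 19, 31, 49] -> [-15, 37, 25, -47, 19, 31, 49] -> [15, -37, -25, 47, -19, -31, -49] -> [-105, 259, 175, -329, 133, 217, 343] -> [343, 259, 217, 175, 133, -105, -329]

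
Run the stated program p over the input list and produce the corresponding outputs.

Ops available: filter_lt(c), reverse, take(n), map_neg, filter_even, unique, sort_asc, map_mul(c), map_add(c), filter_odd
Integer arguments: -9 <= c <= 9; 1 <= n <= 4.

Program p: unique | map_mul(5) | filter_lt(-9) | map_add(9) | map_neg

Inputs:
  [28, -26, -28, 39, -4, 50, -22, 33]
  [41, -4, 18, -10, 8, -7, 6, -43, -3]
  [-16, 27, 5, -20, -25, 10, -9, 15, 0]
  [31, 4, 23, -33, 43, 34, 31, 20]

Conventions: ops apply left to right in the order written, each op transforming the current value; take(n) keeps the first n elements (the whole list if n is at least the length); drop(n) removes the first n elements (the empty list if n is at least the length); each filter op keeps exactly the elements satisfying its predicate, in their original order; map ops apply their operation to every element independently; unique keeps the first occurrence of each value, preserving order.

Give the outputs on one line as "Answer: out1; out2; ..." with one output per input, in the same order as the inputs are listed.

Execution, op by op:
  [28, -26, -28, 39, -4, 50, -22, 33] -> [28, -26, -28, 39, -4, 50, -22, 33] -> [140, -130, -140, 195, -20, 250, -110, 165] -> [-130, -140, -20, -110] -> [-121, -131, -11, -101] -> [121, 131, 11, 101]
  [41, -4, 18, -10, 8, -7, 6, -43, -3] -> [41, -4, 18, -10, 8, -7, 6, -43, -3] -> [205, -20, 90, -50, 40, -35, 30, -215, -15] -> [-20, -50, -35, -215, -15] -> [-11, -41, -26, -206, -6] -> [11, 41, 26, 206, 6]
  [-16, 27, 5, -20, -25, 10, -9, 15, 0] -> [-16, 27, 5, -20, -25, 10, -9, 15, 0] -> [-80, 135, 25, -100, -125, 50, -45, 75, 0] -> [-80, -100, -125, -45] -> [-71, -91, -116, -36] -> [71, 91, 116, 36]
  [31, 4, 23, -33, 43, 34, 31, 20] -> [31, 4, 23, -33, 43, 34, 20] -> [155, 20, 115, -165, 215, 170, 100] -> [-165] -> [-156] -> [156]

[121, 131, 11, 101]; [11, 41, 26, 206, 6]; [71, 91, 116, 36]; [156]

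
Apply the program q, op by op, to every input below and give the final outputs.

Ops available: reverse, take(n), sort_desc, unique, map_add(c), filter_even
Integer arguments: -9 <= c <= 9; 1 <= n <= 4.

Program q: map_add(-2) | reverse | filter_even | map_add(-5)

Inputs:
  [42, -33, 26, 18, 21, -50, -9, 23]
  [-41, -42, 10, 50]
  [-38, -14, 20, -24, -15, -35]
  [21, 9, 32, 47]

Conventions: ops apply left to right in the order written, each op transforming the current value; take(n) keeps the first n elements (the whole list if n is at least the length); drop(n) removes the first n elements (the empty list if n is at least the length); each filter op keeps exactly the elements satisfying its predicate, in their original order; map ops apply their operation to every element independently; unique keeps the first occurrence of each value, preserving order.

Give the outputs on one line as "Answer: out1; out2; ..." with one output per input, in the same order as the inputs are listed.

Execution, op by op:
  [42, -33, 26, 18, 21, -50, -9, 23] -> [40, -35, 24, 16, 19, -52, -11, 21] -> [21, -11, -52, 19, 16, 24, -35, 40] -> [-52, 16, 24, 40] -> [-57, 11, 19, 35]
  [-41, -42, 10, 50] -> [-43, -44, 8, 48] -> [48, 8, -44, -43] -> [48, 8, -44] -> [43, 3, -49]
  [-38, -14, 20, -24, -15, -35] -> [-40, -16, 18, -26, -17, -37] -> [-37, -17, -26, 18, -16, -40] -> [-26, 18, -16, -40] -> [-31, 13, -21, -45]
  [21, 9, 32, 47] -> [19, 7, 30, 45] -> [45, 30, 7, 19] -> [30] -> [25]

[-57, 11, 19, 35]; [43, 3, -49]; [-31, 13, -21, -45]; [25]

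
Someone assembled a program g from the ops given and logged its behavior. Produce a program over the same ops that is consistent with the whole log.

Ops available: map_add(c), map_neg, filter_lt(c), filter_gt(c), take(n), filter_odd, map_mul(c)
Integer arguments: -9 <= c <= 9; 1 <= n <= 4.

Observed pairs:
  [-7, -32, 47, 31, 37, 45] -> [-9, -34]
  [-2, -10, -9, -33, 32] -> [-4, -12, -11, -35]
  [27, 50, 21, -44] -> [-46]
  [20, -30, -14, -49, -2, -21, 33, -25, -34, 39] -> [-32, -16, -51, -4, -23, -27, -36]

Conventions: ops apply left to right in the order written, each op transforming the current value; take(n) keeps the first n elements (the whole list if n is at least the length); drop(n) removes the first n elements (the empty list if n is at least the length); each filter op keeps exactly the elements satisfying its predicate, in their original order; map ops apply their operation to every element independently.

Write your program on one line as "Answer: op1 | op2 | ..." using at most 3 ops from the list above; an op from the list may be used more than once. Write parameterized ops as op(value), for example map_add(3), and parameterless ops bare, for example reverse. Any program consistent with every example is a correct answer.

map_add(1) | filter_lt(7) | map_add(-3)

Check, running the answer program on each example:
  [-7, -32, 47, 31, 37, 45] -> [-6, -31, 48, 32, 38, 46] -> [-6, -31] -> [-9, -34]
  [-2, -10, -9, -33, 32] -> [-1, -9, -8, -32, 33] -> [-1, -9, -8, -32] -> [-4, -12, -11, -35]
  [27, 50, 21, -44] -> [28, 51, 22, -43] -> [-43] -> [-46]
  [20, -30, -14, -49, -2, -21, 33, -25, -34, 39] -> [21, -29, -13, -48, -1, -20, 34, -24, -33, 40] -> [-29, -13, -48, -1, -20, -24, -33] -> [-32, -16, -51, -4, -23, -27, -36]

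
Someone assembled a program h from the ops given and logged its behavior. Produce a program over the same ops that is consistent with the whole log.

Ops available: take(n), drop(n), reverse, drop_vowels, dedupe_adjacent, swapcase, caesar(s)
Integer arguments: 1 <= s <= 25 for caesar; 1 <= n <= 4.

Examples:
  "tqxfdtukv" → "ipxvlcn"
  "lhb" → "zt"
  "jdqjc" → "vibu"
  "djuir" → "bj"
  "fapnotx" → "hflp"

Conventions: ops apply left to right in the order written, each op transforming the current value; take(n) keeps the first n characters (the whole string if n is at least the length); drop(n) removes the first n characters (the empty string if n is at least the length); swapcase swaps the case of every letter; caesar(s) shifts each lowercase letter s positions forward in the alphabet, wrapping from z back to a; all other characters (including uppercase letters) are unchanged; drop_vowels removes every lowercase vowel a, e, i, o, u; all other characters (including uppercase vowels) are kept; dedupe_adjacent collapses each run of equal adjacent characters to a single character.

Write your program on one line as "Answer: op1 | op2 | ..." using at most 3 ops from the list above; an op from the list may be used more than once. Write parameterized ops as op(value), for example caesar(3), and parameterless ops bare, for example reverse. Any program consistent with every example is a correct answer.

drop_vowels | caesar(18) | drop(1)

Check, running the answer program on each example:
  "tqxfdtukv" -> "tqxfdtkv" -> "lipxvlcn" -> "ipxvlcn"
  "lhb" -> "lhb" -> "dzt" -> "zt"
  "jdqjc" -> "jdqjc" -> "bvibu" -> "vibu"
  "djuir" -> "djr" -> "vbj" -> "bj"
  "fapnotx" -> "fpntx" -> "xhflp" -> "hflp"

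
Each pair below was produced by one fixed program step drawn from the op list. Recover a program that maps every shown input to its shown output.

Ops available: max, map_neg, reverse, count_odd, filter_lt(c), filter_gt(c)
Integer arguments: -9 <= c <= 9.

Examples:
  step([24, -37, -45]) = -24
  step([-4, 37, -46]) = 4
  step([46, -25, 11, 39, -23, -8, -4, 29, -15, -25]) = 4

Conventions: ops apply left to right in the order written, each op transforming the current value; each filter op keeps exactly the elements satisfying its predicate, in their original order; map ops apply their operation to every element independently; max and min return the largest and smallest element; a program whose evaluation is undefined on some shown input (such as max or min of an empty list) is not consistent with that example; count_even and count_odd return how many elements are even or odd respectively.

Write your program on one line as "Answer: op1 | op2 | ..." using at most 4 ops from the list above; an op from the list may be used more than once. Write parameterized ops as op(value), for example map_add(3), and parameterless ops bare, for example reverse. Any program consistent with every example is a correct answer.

map_neg | filter_lt(6) | max

Check, running the answer program on each example:
  [24, -37, -45] -> [-24, 37, 45] -> [-24] -> -24
  [-4, 37, -46] -> [4, -37, 46] -> [4, -37] -> 4
  [46, -25, 11, 39, -23, -8, -4, 29, -15, -25] -> [-46, 25, -11, -39, 23, 8, 4, -29, 15, 25] -> [-46, -11, -39, 4, -29] -> 4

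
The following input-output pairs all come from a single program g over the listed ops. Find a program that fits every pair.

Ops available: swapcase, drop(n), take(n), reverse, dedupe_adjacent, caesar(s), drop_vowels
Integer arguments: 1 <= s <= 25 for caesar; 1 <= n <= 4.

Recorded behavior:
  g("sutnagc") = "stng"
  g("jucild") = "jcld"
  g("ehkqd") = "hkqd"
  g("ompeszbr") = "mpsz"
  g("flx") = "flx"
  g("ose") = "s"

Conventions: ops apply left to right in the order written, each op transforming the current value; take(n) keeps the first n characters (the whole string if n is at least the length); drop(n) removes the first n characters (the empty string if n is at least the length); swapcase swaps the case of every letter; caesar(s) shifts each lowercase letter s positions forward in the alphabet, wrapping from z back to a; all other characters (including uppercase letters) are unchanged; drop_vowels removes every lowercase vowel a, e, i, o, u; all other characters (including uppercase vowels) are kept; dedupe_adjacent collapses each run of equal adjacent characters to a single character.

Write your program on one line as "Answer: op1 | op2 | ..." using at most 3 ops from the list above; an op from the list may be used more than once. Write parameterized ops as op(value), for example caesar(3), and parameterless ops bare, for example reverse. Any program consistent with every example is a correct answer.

drop_vowels | take(4)

Check, running the answer program on each example:
  "sutnagc" -> "stngc" -> "stng"
  "jucild" -> "jcld" -> "jcld"
  "ehkqd" -> "hkqd" -> "hkqd"
  "ompeszbr" -> "mpszbr" -> "mpsz"
  "flx" -> "flx" -> "flx"
  "ose" -> "s" -> "s"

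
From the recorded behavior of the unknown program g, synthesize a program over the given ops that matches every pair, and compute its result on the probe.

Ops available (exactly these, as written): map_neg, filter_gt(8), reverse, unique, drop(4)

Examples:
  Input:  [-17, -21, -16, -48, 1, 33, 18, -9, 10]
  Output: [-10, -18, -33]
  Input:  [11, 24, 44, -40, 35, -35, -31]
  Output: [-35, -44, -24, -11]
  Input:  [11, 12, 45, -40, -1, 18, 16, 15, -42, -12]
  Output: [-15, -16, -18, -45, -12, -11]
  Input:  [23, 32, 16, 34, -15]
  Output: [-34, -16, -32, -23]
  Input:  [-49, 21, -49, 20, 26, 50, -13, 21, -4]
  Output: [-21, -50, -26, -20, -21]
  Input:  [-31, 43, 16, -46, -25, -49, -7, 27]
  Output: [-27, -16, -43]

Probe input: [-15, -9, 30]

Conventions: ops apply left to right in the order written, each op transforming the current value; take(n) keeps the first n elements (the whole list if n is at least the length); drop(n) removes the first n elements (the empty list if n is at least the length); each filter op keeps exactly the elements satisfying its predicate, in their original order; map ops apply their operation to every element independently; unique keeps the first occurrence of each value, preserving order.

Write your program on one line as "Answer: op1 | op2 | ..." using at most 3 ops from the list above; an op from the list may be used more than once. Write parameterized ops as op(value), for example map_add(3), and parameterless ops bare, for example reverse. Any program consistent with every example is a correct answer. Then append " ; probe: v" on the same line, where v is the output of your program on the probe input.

filter_gt(8) | reverse | map_neg ; probe: [-30]

Check, running the answer program on each example:
  [-17, -21, -16, -48, 1, 33, 18, -9, 10] -> [33, 18, 10] -> [10, 18, 33] -> [-10, -18, -33]
  [11, 24, 44, -40, 35, -35, -31] -> [11, 24, 44, 35] -> [35, 44, 24, 11] -> [-35, -44, -24, -11]
  [11, 12, 45, -40, -1, 18, 16, 15, -42, -12] -> [11, 12, 45, 18, 16, 15] -> [15, 16, 18, 45, 12, 11] -> [-15, -16, -18, -45, -12, -11]
  [23, 32, 16, 34, -15] -> [23, 32, 16, 34] -> [34, 16, 32, 23] -> [-34, -16, -32, -23]
  [-49, 21, -49, 20, 26, 50, -13, 21, -4] -> [21, 20, 26, 50, 21] -> [21, 50, 26, 20, 21] -> [-21, -50, -26, -20, -21]
  [-31, 43, 16, -46, -25, -49, -7, 27] -> [43, 16, 27] -> [27, 16, 43] -> [-27, -16, -43]
  probe: [-15, -9, 30] -> [30] -> [30] -> [-30]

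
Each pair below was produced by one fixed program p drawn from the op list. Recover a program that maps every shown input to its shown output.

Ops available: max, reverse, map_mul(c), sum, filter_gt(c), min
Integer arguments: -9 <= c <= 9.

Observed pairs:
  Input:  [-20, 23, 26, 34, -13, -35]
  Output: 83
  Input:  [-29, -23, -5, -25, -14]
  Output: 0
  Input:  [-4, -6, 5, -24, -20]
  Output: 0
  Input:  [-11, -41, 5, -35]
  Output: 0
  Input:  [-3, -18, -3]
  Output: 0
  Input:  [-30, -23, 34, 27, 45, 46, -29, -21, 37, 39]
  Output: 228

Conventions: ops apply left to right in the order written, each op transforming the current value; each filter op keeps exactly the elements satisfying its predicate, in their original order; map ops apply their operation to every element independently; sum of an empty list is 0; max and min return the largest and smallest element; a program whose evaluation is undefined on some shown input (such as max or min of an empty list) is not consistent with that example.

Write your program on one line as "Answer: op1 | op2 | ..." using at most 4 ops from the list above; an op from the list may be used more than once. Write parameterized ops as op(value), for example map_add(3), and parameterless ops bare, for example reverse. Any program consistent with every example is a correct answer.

reverse | filter_gt(5) | sum

Check, running the answer program on each example:
  [-20, 23, 26, 34, -13, -35] -> [-35, -13, 34, 26, 23, -20] -> [34, 26, 23] -> 83
  [-29, -23, -5, -25, -14] -> [-14, -25, -5, -23, -29] -> [] -> 0
  [-4, -6, 5, -24, -20] -> [-20, -24, 5, -6, -4] -> [] -> 0
  [-11, -41, 5, -35] -> [-35, 5, -41, -11] -> [] -> 0
  [-3, -18, -3] -> [-3, -18, -3] -> [] -> 0
  [-30, -23, 34, 27, 45, 46, -29, -21, 37, 39] -> [39, 37, -21, -29, 46, 45, 27, 34, -23, -30] -> [39, 37, 46, 45, 27, 34] -> 228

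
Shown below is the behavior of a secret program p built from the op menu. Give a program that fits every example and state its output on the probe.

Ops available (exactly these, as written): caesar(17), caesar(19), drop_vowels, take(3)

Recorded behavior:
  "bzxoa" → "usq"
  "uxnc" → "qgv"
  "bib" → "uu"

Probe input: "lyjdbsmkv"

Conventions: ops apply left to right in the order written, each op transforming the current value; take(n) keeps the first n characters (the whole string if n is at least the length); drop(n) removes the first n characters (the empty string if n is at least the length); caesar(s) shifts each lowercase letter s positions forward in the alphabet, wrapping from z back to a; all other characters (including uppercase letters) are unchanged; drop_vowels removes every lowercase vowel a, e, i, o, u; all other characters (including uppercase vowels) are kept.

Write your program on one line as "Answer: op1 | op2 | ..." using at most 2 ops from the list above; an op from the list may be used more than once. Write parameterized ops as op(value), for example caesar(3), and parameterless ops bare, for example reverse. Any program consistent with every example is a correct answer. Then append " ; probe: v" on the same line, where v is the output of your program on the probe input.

drop_vowels | caesar(19) ; probe: "ercwulfdo"

Check, running the answer program on each example:
  "bzxoa" -> "bzx" -> "usq"
  "uxnc" -> "xnc" -> "qgv"
  "bib" -> "bb" -> "uu"
  probe: "lyjdbsmkv" -> "lyjdbsmkv" -> "ercwulfdo"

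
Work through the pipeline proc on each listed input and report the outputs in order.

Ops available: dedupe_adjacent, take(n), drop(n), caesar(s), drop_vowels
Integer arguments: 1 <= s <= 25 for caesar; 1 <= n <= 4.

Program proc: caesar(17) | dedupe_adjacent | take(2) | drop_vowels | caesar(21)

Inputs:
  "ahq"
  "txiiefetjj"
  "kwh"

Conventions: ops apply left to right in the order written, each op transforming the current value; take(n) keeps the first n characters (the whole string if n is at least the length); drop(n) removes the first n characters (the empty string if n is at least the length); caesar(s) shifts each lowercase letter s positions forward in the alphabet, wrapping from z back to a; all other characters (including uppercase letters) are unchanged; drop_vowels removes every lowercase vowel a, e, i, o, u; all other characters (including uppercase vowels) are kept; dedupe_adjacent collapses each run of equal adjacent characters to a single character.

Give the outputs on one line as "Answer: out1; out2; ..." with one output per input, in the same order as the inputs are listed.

Execution, op by op:
  "ahq" -> "ryh" -> "ryh" -> "ry" -> "ry" -> "mt"
  "txiiefetjj" -> "kozzvwvkaa" -> "kozvwvka" -> "ko" -> "k" -> "f"
  "kwh" -> "bny" -> "bny" -> "bn" -> "bn" -> "wi"

"mt"; "f"; "wi"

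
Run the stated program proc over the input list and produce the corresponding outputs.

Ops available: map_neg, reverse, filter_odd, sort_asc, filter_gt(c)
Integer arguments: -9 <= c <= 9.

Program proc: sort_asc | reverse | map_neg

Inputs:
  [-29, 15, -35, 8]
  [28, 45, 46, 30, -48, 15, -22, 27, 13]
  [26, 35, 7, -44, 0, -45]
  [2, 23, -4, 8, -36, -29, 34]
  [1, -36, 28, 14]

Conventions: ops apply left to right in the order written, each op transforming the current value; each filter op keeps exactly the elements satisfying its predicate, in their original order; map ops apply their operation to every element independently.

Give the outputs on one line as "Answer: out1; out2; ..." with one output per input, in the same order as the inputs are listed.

[-15, -8, 29, 35]; [-46, -45, -30, -28, -27, -15, -13, 22, 48]; [-35, -26, -7, 0, 44, 45]; [-34, -23, -8, -2, 4, 29, 36]; [-28, -14, -1, 36]

Execution, op by op:
  [-29, 15, -35, 8] -> [-35, -29, 8, 15] -> [15, 8, -29, -35] -> [-15, -8, 29, 35]
  [28, 45, 46, 30, -48, 15, -22, 27, 13] -> [-48, -22, 13, 15, 27, 28, 30, 45, 46] -> [46, 45, 30, 28, 27, 15, 13, -22, -48] -> [-46, -45, -30, -28, -27, -15, -13, 22, 48]
  [26, 35, 7, -44, 0, -45] -> [-45, -44, 0, 7, 26, 35] -> [35, 26, 7, 0, -44, -45] -> [-35, -26, -7, 0, 44, 45]
  [2, 23, -4, 8, -36, -29, 34] -> [-36, -29, -4, 2, 8, 23, 34] -> [34, 23, 8, 2, -4, -29, -36] -> [-34, -23, -8, -2, 4, 29, 36]
  [1, -36, 28, 14] -> [-36, 1, 14, 28] -> [28, 14, 1, -36] -> [-28, -14, -1, 36]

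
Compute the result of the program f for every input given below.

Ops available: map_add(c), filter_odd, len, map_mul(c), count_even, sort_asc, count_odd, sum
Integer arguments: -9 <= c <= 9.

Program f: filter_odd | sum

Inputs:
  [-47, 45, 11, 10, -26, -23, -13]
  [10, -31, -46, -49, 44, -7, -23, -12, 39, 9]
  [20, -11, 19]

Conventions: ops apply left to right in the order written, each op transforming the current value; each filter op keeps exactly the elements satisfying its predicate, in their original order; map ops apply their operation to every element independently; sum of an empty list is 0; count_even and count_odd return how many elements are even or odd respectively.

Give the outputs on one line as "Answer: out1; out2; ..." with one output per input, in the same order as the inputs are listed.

-27; -62; 8

Execution, op by op:
  [-47, 45, 11, 10, -26, -23, -13] -> [-47, 45, 11, -23, -13] -> -27
  [10, -31, -46, -49, 44, -7, -23, -12, 39, 9] -> [-31, -49, -7, -23, 39, 9] -> -62
  [20, -11, 19] -> [-11, 19] -> 8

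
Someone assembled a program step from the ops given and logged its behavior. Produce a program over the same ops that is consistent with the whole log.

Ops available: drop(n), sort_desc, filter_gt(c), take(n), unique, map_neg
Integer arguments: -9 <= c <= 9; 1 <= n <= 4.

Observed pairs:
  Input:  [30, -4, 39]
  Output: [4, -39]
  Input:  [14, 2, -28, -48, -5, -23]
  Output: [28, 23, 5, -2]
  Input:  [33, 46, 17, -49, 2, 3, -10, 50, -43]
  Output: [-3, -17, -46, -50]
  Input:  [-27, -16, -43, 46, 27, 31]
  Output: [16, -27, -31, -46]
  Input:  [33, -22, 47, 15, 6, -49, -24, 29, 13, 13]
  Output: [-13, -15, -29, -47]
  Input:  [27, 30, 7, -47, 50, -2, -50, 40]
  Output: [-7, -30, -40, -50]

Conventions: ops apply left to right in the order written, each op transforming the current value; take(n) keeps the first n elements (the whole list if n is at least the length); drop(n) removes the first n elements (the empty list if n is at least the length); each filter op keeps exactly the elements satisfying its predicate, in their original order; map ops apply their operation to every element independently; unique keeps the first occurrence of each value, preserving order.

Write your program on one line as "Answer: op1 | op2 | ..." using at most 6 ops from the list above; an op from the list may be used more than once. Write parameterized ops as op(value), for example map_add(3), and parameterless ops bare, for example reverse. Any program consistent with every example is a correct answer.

unique | drop(1) | sort_desc | take(4) | map_neg | sort_desc

Check, running the answer program on each example:
  [30, -4, 39] -> [30, -4, 39] -> [-4, 39] -> [39, -4] -> [39, -4] -> [-39, 4] -> [4, -39]
  [14, 2, -28, -48, -5, -23] -> [14, 2, -28, -48, -5, -23] -> [2, -28, -48, -5, -23] -> [2, -5, -23, -28, -48] -> [2, -5, -23, -28] -> [-2, 5, 23, 28] -> [28, 23, 5, -2]
  [33, 46, 17, -49, 2, 3, -10, 50, -43] -> [33, 46, 17, -49, 2, 3, -10, 50, -43] -> [46, 17, -49, 2, 3, -10, 50, -43] -> [50, 46, 17, 3, 2, -10, -43, -49] -> [50, 46, 17, 3] -> [-50, -46, -17, -3] -> [-3, -17, -46, -50]
  [-27, -16, -43, 46, 27, 31] -> [-27, -16, -43, 46, 27, 31] -> [-16, -43, 46, 27, 31] -> [46, 31, 27, -16, -43] -> [46, 31, 27, -16] -> [-46, -31, -27, 16] -> [16, -27, -31, -46]
  [33, -22, 47, 15, 6, -49, -24, 29, 13, 13] -> [33, -22, 47, 15, 6, -49, -24, 29, 13] -> [-22, 47, 15, 6, -49, -24, 29, 13] -> [47, 29, 15, 13, 6, -22, -24, -49] -> [47, 29, 15, 13] -> [-47, -29, -15, -13] -> [-13, -15, -29, -47]
  [27, 30, 7, -47, 50, -2, -50, 40] -> [27, 30, 7, -47, 50, -2, -50, 40] -> [30, 7, -47, 50, -2, -50, 40] -> [50, 40, 30, 7, -2, -47, -50] -> [50, 40, 30, 7] -> [-50, -40, -30, -7] -> [-7, -30, -40, -50]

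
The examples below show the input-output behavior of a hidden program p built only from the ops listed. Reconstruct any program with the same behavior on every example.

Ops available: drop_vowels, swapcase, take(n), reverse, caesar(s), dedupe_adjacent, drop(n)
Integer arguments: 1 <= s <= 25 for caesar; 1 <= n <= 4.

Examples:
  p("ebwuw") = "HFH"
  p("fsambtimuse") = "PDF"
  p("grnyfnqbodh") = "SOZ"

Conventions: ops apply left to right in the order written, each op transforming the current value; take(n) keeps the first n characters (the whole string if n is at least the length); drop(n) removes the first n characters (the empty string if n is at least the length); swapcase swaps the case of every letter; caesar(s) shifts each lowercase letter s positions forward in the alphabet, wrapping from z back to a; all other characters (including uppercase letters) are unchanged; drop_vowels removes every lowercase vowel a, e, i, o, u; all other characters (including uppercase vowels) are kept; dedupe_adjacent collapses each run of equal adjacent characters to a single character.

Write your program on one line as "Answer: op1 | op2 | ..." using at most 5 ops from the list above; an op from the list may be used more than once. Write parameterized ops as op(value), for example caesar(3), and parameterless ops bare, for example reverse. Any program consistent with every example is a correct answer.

reverse | take(3) | caesar(11) | swapcase

Check, running the answer program on each example:
  "ebwuw" -> "wuwbe" -> "wuw" -> "hfh" -> "HFH"
  "fsambtimuse" -> "esumitbmasf" -> "esu" -> "pdf" -> "PDF"
  "grnyfnqbodh" -> "hdobqnfynrg" -> "hdo" -> "soz" -> "SOZ"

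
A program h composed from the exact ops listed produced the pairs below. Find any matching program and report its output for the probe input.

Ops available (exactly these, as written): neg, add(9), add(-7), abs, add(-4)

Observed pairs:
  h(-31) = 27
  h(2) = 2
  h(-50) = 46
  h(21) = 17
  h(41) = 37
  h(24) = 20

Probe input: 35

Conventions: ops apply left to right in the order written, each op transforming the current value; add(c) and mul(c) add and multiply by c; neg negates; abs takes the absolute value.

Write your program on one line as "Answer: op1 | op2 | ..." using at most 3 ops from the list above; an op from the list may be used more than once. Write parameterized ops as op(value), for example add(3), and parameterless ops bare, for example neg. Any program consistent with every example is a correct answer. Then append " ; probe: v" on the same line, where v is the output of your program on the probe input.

abs | add(-4) | abs ; probe: 31

Check, running the answer program on each example:
  -31 -> 31 -> 27 -> 27
  2 -> 2 -> -2 -> 2
  -50 -> 50 -> 46 -> 46
  21 -> 21 -> 17 -> 17
  41 -> 41 -> 37 -> 37
  24 -> 24 -> 20 -> 20
  probe: 35 -> 35 -> 31 -> 31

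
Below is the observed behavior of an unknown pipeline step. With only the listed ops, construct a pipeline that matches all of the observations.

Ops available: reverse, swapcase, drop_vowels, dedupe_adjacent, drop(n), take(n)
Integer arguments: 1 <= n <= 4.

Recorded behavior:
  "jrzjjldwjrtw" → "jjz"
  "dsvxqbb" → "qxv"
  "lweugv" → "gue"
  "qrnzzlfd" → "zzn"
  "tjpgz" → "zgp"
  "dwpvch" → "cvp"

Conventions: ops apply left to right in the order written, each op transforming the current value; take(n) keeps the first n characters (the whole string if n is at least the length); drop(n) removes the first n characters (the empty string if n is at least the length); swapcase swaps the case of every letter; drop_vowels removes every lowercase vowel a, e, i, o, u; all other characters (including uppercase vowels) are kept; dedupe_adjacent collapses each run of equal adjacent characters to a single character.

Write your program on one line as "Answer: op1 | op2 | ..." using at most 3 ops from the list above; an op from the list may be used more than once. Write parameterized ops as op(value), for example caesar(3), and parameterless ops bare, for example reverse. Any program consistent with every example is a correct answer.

drop(2) | take(3) | reverse

Check, running the answer program on each example:
  "jrzjjldwjrtw" -> "zjjldwjrtw" -> "zjj" -> "jjz"
  "dsvxqbb" -> "vxqbb" -> "vxq" -> "qxv"
  "lweugv" -> "eugv" -> "eug" -> "gue"
  "qrnzzlfd" -> "nzzlfd" -> "nzz" -> "zzn"
  "tjpgz" -> "pgz" -> "pgz" -> "zgp"
  "dwpvch" -> "pvch" -> "pvc" -> "cvp"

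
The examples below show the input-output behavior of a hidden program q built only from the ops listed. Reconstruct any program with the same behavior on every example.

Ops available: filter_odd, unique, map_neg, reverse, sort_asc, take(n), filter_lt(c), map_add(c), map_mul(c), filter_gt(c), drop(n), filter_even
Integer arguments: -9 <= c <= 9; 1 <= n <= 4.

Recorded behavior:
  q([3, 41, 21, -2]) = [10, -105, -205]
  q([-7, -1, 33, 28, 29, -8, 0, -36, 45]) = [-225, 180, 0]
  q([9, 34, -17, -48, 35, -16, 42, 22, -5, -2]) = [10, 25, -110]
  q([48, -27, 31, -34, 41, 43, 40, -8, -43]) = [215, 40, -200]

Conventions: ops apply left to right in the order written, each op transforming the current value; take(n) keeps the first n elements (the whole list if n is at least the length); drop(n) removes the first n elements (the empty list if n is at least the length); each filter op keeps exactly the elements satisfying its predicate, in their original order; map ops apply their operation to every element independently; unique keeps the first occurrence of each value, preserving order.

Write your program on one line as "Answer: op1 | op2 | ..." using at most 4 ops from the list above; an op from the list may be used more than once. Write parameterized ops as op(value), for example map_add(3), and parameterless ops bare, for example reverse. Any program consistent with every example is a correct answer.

map_neg | map_mul(5) | reverse | take(3)

Check, running the answer program on each example:
  [3, 41, 21, -2] -> [-3, -41, -21, 2] -> [-15, -205, -105, 10] -> [10, -105, -205, -15] -> [10, -105, -205]
  [-7, -1, 33, 28, 29, -8, 0, -36, 45] -> [7, 1, -33, -28, -29, 8, 0, 36, -45] -> [35, 5, -165, -140, -145, 40, 0, 180, -225] -> [-225, 180, 0, 40, -145, -140, -165, 5, 35] -> [-225, 180, 0]
  [9, 34, -17, -48, 35, -16, 42, 22, -5, -2] -> [-9, -34, 17, 48, -35, 16, -42, -22, 5, 2] -> [-45, -170, 85, 240, -175, 80, -210, -110, 25, 10] -> [10, 25, -110, -210, 80, -175, 240, 85, -170, -45] -> [10, 25, -110]
  [48, -27, 31, -34, 41, 43, 40, -8, -43] -> [-48, 27, -31, 34, -41, -43, -40, 8, 43] -> [-240, 135, -155, 170, -205, -215, -200, 40, 215] -> [215, 40, -200, -215, -205, 170, -155, 135, -240] -> [215, 40, -200]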